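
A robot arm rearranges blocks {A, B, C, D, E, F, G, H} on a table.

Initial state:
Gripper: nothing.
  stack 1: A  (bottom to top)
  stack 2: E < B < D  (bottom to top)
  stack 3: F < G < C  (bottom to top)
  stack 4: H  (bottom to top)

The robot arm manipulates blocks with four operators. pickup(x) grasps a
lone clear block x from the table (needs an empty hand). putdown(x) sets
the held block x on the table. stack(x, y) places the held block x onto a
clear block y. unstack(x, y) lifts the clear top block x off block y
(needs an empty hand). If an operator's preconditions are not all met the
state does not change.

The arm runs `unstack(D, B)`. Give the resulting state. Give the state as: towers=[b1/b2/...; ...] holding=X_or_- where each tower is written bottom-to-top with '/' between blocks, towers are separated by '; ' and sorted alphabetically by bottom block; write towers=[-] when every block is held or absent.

before: towers=[A; E/B/D; F/G/C; H] holding=-
pre[unstack(D, B)]: on(D,B) yes, clear(D) yes, handempty yes
all met → apply unstack(D, B)
after:  towers=[A; E/B; F/G/C; H] holding=D

towers=[A; E/B; F/G/C; H] holding=D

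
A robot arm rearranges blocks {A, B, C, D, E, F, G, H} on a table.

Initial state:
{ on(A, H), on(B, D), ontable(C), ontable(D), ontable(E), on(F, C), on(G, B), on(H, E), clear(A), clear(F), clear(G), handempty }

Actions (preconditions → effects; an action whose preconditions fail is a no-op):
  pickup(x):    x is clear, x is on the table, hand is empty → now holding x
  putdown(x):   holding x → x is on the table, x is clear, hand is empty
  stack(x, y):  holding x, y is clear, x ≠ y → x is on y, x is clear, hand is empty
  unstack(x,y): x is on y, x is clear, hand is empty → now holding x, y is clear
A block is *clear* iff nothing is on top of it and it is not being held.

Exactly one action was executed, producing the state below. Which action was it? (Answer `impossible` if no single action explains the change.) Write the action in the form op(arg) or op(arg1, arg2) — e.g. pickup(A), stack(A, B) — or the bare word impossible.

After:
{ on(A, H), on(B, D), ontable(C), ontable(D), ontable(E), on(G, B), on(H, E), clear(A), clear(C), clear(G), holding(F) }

target: towers=[C; D/B/G; E/H/A] holding=F
     unstack(G, B) → towers=[C/F; D/B; E/H/A] holding=G
     unstack(A, H) → towers=[C/F; D/B/G; E/H] holding=A
     unstack(F, C) → towers=[C; D/B/G; E/H/A] holding=F  ← match

unstack(F, C)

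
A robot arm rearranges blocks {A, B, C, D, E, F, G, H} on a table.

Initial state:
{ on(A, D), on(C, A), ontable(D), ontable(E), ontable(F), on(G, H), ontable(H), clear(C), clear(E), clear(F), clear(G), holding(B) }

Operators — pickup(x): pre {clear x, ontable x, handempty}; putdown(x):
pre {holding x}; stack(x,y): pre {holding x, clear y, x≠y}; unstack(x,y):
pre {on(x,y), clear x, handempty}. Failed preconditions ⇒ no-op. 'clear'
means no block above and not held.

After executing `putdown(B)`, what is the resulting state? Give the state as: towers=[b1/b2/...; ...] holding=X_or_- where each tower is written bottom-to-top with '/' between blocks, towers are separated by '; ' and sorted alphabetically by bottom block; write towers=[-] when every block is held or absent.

before: towers=[D/A/C; E; F; H/G] holding=B
pre[putdown(B)]: holding(B) ok
all met → apply putdown(B)
after:  towers=[B; D/A/C; E; F; H/G] holding=-

towers=[B; D/A/C; E; F; H/G] holding=-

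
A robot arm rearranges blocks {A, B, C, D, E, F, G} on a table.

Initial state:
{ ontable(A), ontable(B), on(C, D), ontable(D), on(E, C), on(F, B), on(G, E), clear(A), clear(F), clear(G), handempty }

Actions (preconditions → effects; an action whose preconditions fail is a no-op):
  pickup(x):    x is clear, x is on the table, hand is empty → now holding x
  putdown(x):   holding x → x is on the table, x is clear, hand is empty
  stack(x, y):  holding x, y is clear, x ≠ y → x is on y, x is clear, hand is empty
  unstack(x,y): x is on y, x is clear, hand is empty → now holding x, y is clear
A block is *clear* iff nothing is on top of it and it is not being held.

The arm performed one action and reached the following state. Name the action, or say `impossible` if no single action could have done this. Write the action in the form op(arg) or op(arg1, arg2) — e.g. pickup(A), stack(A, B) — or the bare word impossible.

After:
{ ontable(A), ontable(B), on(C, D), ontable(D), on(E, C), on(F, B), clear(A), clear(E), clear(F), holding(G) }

target: towers=[A; B/F; D/C/E] holding=G
     unstack(F, B) → towers=[A; B; D/C/E/G] holding=F
     unstack(G, E) → towers=[A; B/F; D/C/E] holding=G  ← match
         pickup(A) → towers=[B/F; D/C/E/G] holding=A

unstack(G, E)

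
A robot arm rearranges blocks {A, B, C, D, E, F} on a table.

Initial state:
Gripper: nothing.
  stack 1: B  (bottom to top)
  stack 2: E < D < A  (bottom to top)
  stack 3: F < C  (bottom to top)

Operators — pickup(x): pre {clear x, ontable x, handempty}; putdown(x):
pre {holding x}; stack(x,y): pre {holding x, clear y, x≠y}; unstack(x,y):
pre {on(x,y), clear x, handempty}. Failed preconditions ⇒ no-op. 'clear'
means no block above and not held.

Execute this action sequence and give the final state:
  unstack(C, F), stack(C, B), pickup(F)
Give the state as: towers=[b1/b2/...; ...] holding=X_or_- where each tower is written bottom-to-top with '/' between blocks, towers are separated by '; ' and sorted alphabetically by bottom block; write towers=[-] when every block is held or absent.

step 1 (unstack(C, F)): towers=[B; E/D/A; F] holding=C
step 2 (stack(C, B)): towers=[B/C; E/D/A; F] holding=-
step 3 (pickup(F)): towers=[B/C; E/D/A] holding=F

towers=[B/C; E/D/A] holding=F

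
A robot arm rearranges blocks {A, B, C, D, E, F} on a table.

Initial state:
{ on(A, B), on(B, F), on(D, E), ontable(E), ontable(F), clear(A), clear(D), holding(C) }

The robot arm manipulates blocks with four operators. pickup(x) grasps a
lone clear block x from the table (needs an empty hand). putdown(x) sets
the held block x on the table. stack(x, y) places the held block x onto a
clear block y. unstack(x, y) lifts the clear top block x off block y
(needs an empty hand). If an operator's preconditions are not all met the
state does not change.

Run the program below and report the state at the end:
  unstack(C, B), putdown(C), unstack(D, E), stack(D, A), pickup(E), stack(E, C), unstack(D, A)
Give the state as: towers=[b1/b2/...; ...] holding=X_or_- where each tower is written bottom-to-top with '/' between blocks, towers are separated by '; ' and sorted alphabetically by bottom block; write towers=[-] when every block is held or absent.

towers=[C/E; F/B/A] holding=D

step 1 (unstack(C, B)) [no-op]: towers=[E/D; F/B/A] holding=C
step 2 (putdown(C)): towers=[C; E/D; F/B/A] holding=-
step 3 (unstack(D, E)): towers=[C; E; F/B/A] holding=D
step 4 (stack(D, A)): towers=[C; E; F/B/A/D] holding=-
step 5 (pickup(E)): towers=[C; F/B/A/D] holding=E
step 6 (stack(E, C)): towers=[C/E; F/B/A/D] holding=-
step 7 (unstack(D, A)): towers=[C/E; F/B/A] holding=D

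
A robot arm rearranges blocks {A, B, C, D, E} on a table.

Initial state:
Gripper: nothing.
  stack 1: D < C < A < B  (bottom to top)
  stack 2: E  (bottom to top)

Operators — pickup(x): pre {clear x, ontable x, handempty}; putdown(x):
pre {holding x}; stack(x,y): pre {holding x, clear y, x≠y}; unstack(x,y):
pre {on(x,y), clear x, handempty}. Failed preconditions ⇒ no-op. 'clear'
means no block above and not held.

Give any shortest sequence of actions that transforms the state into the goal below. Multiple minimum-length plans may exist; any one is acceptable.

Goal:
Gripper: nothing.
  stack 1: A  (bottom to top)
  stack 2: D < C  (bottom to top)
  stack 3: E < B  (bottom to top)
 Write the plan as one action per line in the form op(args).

step 1 (unstack(B, A)): towers=[D/C/A; E] holding=B
step 2 (stack(B, E)): towers=[D/C/A; E/B] holding=-
step 3 (unstack(A, C)): towers=[D/C; E/B] holding=A
step 4 (putdown(A)): towers=[A; D/C; E/B] holding=-
goal check: towers=[A; D/C; E/B] holding=- — reached (length 4, optimal by BFS)

unstack(B, A)
stack(B, E)
unstack(A, C)
putdown(A)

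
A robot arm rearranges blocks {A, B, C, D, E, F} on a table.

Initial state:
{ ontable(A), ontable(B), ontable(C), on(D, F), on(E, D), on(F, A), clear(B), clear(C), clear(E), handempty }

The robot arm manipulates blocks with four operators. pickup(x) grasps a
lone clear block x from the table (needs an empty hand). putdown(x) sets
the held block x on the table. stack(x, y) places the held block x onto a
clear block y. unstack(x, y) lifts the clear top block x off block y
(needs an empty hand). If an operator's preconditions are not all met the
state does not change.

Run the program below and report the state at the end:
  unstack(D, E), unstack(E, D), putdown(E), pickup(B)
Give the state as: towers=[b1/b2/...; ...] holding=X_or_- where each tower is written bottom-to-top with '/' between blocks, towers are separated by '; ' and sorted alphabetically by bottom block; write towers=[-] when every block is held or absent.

step 1 (unstack(D, E)) [no-op]: towers=[A/F/D/E; B; C] holding=-
step 2 (unstack(E, D)): towers=[A/F/D; B; C] holding=E
step 3 (putdown(E)): towers=[A/F/D; B; C; E] holding=-
step 4 (pickup(B)): towers=[A/F/D; C; E] holding=B

towers=[A/F/D; C; E] holding=B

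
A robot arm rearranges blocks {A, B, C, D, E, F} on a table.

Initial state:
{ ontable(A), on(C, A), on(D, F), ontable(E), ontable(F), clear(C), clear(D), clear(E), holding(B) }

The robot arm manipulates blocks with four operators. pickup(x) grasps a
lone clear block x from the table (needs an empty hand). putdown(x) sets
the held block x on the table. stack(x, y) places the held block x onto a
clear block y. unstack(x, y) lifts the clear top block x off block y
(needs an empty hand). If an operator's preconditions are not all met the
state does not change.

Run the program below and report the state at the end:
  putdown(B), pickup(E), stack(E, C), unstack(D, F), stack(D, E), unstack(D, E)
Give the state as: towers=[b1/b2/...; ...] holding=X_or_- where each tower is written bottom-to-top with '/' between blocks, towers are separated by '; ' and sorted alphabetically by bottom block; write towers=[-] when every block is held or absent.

step 1 (putdown(B)): towers=[A/C; B; E; F/D] holding=-
step 2 (pickup(E)): towers=[A/C; B; F/D] holding=E
step 3 (stack(E, C)): towers=[A/C/E; B; F/D] holding=-
step 4 (unstack(D, F)): towers=[A/C/E; B; F] holding=D
step 5 (stack(D, E)): towers=[A/C/E/D; B; F] holding=-
step 6 (unstack(D, E)): towers=[A/C/E; B; F] holding=D

towers=[A/C/E; B; F] holding=D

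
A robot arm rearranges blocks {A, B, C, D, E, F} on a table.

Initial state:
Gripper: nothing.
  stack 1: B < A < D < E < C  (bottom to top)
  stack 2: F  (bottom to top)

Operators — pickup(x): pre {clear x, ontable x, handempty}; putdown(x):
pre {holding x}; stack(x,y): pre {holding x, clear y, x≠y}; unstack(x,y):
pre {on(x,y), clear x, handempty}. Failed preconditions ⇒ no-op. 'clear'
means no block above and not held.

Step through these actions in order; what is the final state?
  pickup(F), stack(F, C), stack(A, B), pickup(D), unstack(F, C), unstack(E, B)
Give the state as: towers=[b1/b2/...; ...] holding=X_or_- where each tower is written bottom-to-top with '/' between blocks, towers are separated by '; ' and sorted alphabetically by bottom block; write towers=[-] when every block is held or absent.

towers=[B/A/D/E/C] holding=F

step 1 (pickup(F)): towers=[B/A/D/E/C] holding=F
step 2 (stack(F, C)): towers=[B/A/D/E/C/F] holding=-
step 3 (stack(A, B)) [no-op]: towers=[B/A/D/E/C/F] holding=-
step 4 (pickup(D)) [no-op]: towers=[B/A/D/E/C/F] holding=-
step 5 (unstack(F, C)): towers=[B/A/D/E/C] holding=F
step 6 (unstack(E, B)) [no-op]: towers=[B/A/D/E/C] holding=F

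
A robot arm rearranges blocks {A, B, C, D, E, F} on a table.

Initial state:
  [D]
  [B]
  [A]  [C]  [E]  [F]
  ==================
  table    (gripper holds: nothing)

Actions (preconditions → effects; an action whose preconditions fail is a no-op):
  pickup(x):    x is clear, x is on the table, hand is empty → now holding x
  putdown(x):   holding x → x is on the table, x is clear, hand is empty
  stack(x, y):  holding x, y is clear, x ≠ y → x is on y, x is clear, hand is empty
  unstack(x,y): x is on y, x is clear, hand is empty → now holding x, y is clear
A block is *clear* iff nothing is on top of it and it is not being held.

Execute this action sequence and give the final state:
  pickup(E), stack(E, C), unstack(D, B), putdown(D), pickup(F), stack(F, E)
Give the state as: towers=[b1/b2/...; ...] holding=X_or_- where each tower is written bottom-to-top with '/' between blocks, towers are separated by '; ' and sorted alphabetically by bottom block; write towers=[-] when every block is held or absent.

step 1 (pickup(E)): towers=[A/B/D; C; F] holding=E
step 2 (stack(E, C)): towers=[A/B/D; C/E; F] holding=-
step 3 (unstack(D, B)): towers=[A/B; C/E; F] holding=D
step 4 (putdown(D)): towers=[A/B; C/E; D; F] holding=-
step 5 (pickup(F)): towers=[A/B; C/E; D] holding=F
step 6 (stack(F, E)): towers=[A/B; C/E/F; D] holding=-

towers=[A/B; C/E/F; D] holding=-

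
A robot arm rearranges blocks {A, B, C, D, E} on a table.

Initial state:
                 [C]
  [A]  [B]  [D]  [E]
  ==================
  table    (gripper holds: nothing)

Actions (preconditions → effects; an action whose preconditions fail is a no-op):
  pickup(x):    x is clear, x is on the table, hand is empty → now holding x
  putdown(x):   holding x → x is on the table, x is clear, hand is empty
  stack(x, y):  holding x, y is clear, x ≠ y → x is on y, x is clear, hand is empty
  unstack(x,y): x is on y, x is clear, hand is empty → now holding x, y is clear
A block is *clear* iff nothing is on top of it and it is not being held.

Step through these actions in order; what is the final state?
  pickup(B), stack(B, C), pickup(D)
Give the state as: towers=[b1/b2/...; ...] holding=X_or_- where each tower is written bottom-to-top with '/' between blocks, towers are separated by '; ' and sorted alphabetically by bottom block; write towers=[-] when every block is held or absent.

step 1 (pickup(B)): towers=[A; D; E/C] holding=B
step 2 (stack(B, C)): towers=[A; D; E/C/B] holding=-
step 3 (pickup(D)): towers=[A; E/C/B] holding=D

towers=[A; E/C/B] holding=D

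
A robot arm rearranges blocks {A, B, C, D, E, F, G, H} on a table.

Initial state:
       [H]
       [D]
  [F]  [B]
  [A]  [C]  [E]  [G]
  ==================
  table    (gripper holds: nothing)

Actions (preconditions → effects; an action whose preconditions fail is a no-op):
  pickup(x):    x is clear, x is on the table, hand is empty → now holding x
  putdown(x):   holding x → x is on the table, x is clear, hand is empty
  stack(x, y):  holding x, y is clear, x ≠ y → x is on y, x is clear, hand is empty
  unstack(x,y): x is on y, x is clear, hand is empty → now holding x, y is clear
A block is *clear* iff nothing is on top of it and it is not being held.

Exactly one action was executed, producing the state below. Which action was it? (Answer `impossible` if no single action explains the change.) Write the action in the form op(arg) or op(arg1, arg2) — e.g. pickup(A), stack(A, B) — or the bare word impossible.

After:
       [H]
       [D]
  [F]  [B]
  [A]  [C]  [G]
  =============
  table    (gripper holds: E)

target: towers=[A/F; C/B/D/H; G] holding=E
         pickup(G) → towers=[A/F; C/B/D/H; E] holding=G
         pickup(E) → towers=[A/F; C/B/D/H; G] holding=E  ← match
     unstack(H, D) → towers=[A/F; C/B/D; E; G] holding=H
     unstack(F, A) → towers=[A; C/B/D/H; E; G] holding=F

pickup(E)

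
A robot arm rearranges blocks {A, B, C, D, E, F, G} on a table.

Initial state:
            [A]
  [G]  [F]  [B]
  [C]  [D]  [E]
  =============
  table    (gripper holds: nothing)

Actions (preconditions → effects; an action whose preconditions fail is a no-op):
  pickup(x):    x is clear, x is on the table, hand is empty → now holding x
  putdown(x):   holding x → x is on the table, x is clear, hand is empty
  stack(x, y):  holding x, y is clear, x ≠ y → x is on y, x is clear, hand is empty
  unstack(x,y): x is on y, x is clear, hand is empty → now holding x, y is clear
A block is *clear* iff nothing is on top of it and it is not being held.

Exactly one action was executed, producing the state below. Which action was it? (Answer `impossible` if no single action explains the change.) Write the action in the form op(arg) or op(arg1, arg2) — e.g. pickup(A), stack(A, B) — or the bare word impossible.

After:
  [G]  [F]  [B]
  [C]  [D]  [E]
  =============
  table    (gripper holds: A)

target: towers=[C/G; D/F; E/B] holding=A
     unstack(F, D) → towers=[C/G; D; E/B/A] holding=F
     unstack(G, C) → towers=[C; D/F; E/B/A] holding=G
     unstack(A, B) → towers=[C/G; D/F; E/B] holding=A  ← match

unstack(A, B)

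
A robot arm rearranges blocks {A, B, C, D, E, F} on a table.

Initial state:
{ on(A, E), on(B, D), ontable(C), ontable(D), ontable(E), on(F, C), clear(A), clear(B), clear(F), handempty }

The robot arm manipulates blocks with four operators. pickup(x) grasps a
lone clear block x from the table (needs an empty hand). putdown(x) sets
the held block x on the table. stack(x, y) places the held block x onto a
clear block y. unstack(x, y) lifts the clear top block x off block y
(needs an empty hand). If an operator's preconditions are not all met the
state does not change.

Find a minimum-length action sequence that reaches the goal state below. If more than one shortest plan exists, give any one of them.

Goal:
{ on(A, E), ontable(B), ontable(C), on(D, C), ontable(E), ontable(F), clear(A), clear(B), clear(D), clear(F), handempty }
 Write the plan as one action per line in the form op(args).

unstack(B, D)
putdown(B)
unstack(F, C)
putdown(F)
pickup(D)
stack(D, C)

step 1 (unstack(B, D)): towers=[C/F; D; E/A] holding=B
step 2 (putdown(B)): towers=[B; C/F; D; E/A] holding=-
step 3 (unstack(F, C)): towers=[B; C; D; E/A] holding=F
step 4 (putdown(F)): towers=[B; C; D; E/A; F] holding=-
step 5 (pickup(D)): towers=[B; C; E/A; F] holding=D
step 6 (stack(D, C)): towers=[B; C/D; E/A; F] holding=-
goal check: towers=[B; C/D; E/A; F] holding=- — reached (length 6, optimal by BFS)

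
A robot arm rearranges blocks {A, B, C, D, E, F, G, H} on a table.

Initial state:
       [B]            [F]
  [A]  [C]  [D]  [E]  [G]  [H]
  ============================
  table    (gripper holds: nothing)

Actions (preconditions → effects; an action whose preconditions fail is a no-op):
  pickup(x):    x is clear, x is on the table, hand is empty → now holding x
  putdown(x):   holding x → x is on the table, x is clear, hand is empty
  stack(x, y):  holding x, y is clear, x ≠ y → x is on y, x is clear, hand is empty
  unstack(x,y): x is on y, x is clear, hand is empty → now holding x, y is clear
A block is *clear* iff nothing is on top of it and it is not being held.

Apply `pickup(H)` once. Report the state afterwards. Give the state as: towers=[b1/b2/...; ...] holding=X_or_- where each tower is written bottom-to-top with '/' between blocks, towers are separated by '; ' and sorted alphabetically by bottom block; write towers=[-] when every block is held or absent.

towers=[A; C/B; D; E; G/F] holding=H

before: towers=[A; C/B; D; E; G/F; H] holding=-
pre[pickup(H)]: clear(H) ok, ontable(H) ok, handempty ok
all met → apply pickup(H)
after:  towers=[A; C/B; D; E; G/F] holding=H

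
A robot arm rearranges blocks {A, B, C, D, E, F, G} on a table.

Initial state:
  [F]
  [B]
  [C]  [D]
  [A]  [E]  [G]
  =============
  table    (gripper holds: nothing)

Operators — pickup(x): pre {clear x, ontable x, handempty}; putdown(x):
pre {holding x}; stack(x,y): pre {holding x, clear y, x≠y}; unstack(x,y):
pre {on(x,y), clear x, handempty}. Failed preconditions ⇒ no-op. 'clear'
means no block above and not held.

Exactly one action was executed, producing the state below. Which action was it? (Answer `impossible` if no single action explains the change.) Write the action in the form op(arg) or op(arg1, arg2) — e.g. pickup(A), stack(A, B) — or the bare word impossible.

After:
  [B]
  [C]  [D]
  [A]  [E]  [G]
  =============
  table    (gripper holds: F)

unstack(F, B)

target: towers=[A/C/B; E/D; G] holding=F
     unstack(F, B) → towers=[A/C/B; E/D; G] holding=F  ← match
         pickup(G) → towers=[A/C/B/F; E/D] holding=G
     unstack(D, E) → towers=[A/C/B/F; E; G] holding=D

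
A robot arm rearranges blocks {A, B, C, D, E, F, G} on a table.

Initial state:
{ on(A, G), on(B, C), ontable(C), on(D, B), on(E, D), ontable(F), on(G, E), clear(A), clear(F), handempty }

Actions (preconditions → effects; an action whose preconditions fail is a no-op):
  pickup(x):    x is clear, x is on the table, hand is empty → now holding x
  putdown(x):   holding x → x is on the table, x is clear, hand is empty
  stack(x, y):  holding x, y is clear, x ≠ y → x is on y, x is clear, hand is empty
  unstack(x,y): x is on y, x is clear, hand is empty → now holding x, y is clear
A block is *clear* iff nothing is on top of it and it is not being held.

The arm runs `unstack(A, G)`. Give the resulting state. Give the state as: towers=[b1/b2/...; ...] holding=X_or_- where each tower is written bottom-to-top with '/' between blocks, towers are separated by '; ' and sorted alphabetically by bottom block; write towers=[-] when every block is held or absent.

before: towers=[C/B/D/E/G/A; F] holding=-
pre[unstack(A, G)]: on(A,G) ok, clear(A) ok, handempty ok
all met → apply unstack(A, G)
after:  towers=[C/B/D/E/G; F] holding=A

towers=[C/B/D/E/G; F] holding=A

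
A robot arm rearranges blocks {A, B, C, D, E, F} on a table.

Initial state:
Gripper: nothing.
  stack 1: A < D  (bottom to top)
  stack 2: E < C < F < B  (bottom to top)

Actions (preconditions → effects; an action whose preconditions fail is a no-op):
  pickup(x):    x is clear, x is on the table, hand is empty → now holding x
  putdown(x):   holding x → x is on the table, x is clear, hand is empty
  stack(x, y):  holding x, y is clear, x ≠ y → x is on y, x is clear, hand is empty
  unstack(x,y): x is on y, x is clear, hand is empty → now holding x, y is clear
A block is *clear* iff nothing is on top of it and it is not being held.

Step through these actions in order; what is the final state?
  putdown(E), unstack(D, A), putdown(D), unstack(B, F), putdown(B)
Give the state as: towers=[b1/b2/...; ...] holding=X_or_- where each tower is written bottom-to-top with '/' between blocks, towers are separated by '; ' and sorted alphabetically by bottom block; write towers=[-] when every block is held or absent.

step 1 (putdown(E)) [no-op]: towers=[A/D; E/C/F/B] holding=-
step 2 (unstack(D, A)): towers=[A; E/C/F/B] holding=D
step 3 (putdown(D)): towers=[A; D; E/C/F/B] holding=-
step 4 (unstack(B, F)): towers=[A; D; E/C/F] holding=B
step 5 (putdown(B)): towers=[A; B; D; E/C/F] holding=-

towers=[A; B; D; E/C/F] holding=-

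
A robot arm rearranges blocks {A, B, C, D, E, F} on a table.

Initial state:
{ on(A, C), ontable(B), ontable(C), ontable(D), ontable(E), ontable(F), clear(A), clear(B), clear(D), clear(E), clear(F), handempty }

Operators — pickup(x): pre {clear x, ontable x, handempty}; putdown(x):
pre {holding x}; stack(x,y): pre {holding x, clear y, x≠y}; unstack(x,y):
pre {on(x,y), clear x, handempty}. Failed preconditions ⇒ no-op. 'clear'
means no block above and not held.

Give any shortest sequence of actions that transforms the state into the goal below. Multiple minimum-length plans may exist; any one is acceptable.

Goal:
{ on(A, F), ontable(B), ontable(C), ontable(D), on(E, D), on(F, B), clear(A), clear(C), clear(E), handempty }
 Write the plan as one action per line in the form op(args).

pickup(F)
stack(F, B)
unstack(A, C)
stack(A, F)
pickup(E)
stack(E, D)

step 1 (pickup(F)): towers=[B; C/A; D; E] holding=F
step 2 (stack(F, B)): towers=[B/F; C/A; D; E] holding=-
step 3 (unstack(A, C)): towers=[B/F; C; D; E] holding=A
step 4 (stack(A, F)): towers=[B/F/A; C; D; E] holding=-
step 5 (pickup(E)): towers=[B/F/A; C; D] holding=E
step 6 (stack(E, D)): towers=[B/F/A; C; D/E] holding=-
goal check: towers=[B/F/A; C; D/E] holding=- — reached (length 6, optimal by BFS)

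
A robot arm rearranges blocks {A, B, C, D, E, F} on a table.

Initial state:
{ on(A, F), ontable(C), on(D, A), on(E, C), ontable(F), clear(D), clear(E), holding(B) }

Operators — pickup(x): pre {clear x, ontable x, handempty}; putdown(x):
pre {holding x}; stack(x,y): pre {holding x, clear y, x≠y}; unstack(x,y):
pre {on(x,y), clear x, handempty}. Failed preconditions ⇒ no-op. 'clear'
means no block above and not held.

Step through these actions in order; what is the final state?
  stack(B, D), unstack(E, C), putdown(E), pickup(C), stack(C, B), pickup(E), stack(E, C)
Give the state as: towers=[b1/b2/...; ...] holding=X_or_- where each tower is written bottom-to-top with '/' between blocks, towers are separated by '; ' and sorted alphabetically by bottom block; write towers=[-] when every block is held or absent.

towers=[F/A/D/B/C/E] holding=-

step 1 (stack(B, D)): towers=[C/E; F/A/D/B] holding=-
step 2 (unstack(E, C)): towers=[C; F/A/D/B] holding=E
step 3 (putdown(E)): towers=[C; E; F/A/D/B] holding=-
step 4 (pickup(C)): towers=[E; F/A/D/B] holding=C
step 5 (stack(C, B)): towers=[E; F/A/D/B/C] holding=-
step 6 (pickup(E)): towers=[F/A/D/B/C] holding=E
step 7 (stack(E, C)): towers=[F/A/D/B/C/E] holding=-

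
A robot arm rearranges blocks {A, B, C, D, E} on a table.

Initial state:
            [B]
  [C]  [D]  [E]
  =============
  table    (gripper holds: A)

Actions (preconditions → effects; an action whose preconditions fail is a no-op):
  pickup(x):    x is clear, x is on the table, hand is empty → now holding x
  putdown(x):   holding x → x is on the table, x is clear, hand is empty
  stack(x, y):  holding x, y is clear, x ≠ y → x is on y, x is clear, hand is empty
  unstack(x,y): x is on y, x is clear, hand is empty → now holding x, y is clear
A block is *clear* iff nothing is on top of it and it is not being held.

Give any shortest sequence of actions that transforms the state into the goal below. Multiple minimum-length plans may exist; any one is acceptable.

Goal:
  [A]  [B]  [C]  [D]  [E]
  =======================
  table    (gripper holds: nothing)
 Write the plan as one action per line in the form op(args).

step 1 (putdown(A)): towers=[A; C; D; E/B] holding=-
step 2 (unstack(B, E)): towers=[A; C; D; E] holding=B
step 3 (putdown(B)): towers=[A; B; C; D; E] holding=-
goal check: towers=[A; B; C; D; E] holding=- — reached (length 3, optimal by BFS)

putdown(A)
unstack(B, E)
putdown(B)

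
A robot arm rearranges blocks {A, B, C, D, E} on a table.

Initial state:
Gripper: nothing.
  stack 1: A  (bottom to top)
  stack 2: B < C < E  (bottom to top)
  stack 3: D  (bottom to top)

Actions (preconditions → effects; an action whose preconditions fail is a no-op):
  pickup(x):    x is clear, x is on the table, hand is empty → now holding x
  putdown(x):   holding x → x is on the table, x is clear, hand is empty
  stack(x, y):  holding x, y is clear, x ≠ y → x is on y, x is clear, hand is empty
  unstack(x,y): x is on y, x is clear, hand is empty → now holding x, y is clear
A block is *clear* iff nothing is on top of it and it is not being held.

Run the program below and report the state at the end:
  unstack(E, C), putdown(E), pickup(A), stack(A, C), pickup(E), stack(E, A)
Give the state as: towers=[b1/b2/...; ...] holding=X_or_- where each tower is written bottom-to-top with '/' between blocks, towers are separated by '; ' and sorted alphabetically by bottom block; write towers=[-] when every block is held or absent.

towers=[B/C/A/E; D] holding=-

step 1 (unstack(E, C)): towers=[A; B/C; D] holding=E
step 2 (putdown(E)): towers=[A; B/C; D; E] holding=-
step 3 (pickup(A)): towers=[B/C; D; E] holding=A
step 4 (stack(A, C)): towers=[B/C/A; D; E] holding=-
step 5 (pickup(E)): towers=[B/C/A; D] holding=E
step 6 (stack(E, A)): towers=[B/C/A/E; D] holding=-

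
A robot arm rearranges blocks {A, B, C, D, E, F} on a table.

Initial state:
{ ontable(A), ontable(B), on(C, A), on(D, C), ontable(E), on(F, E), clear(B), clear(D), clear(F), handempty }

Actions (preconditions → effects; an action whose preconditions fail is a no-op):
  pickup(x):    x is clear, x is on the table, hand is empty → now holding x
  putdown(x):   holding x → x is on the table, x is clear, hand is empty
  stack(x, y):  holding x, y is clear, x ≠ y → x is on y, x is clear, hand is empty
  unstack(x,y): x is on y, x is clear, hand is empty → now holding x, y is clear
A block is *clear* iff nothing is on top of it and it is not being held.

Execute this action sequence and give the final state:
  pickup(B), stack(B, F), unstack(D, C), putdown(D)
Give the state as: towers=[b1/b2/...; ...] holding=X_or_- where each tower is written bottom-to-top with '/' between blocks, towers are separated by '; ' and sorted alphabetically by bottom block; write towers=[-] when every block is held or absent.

towers=[A/C; D; E/F/B] holding=-

step 1 (pickup(B)): towers=[A/C/D; E/F] holding=B
step 2 (stack(B, F)): towers=[A/C/D; E/F/B] holding=-
step 3 (unstack(D, C)): towers=[A/C; E/F/B] holding=D
step 4 (putdown(D)): towers=[A/C; D; E/F/B] holding=-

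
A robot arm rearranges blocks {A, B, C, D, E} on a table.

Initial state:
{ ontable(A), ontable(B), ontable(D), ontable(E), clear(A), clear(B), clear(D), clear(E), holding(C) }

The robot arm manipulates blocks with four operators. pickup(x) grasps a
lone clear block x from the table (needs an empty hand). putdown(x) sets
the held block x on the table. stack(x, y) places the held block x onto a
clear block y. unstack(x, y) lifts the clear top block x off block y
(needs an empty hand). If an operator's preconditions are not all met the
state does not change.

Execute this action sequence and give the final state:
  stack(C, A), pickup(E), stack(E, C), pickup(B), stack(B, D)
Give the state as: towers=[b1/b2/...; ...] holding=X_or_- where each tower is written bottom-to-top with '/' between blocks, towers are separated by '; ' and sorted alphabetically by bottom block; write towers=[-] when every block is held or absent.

step 1 (stack(C, A)): towers=[A/C; B; D; E] holding=-
step 2 (pickup(E)): towers=[A/C; B; D] holding=E
step 3 (stack(E, C)): towers=[A/C/E; B; D] holding=-
step 4 (pickup(B)): towers=[A/C/E; D] holding=B
step 5 (stack(B, D)): towers=[A/C/E; D/B] holding=-

towers=[A/C/E; D/B] holding=-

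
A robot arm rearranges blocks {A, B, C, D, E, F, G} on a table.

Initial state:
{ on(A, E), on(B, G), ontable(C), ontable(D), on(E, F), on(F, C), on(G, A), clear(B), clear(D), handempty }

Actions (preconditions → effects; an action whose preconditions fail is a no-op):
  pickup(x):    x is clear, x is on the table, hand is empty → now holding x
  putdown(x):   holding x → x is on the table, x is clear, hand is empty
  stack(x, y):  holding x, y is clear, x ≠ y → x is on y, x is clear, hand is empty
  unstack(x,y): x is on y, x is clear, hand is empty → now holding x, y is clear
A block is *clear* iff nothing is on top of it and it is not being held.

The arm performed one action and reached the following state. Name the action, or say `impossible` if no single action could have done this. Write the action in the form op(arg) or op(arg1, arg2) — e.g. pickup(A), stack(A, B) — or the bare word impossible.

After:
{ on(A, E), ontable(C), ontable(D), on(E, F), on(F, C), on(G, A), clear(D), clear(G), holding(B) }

unstack(B, G)

target: towers=[C/F/E/A/G; D] holding=B
     unstack(B, G) → towers=[C/F/E/A/G; D] holding=B  ← match
         pickup(D) → towers=[C/F/E/A/G/B] holding=D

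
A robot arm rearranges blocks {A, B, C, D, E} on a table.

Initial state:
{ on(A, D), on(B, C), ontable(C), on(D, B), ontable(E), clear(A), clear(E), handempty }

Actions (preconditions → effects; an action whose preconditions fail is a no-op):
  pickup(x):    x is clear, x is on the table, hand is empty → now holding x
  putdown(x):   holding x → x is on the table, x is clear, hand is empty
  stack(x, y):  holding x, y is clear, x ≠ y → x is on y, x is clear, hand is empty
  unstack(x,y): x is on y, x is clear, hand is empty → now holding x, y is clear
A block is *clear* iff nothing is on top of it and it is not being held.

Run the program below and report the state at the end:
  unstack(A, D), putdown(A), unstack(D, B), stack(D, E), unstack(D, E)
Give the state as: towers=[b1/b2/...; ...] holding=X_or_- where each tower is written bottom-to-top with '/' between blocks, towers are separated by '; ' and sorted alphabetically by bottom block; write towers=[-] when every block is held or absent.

step 1 (unstack(A, D)): towers=[C/B/D; E] holding=A
step 2 (putdown(A)): towers=[A; C/B/D; E] holding=-
step 3 (unstack(D, B)): towers=[A; C/B; E] holding=D
step 4 (stack(D, E)): towers=[A; C/B; E/D] holding=-
step 5 (unstack(D, E)): towers=[A; C/B; E] holding=D

towers=[A; C/B; E] holding=D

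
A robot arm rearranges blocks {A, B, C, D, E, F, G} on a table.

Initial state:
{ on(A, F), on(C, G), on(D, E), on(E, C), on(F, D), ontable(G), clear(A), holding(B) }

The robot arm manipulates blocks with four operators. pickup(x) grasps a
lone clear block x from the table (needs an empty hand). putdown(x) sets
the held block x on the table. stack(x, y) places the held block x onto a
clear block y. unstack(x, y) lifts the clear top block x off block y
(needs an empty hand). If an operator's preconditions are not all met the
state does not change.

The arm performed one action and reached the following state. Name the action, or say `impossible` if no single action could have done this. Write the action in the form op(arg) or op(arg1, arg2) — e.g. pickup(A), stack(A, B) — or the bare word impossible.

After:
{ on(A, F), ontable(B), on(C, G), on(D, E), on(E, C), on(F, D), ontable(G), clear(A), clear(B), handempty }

putdown(B)

target: towers=[B; G/C/E/D/F/A] holding=-
        putdown(B) → towers=[B; G/C/E/D/F/A] holding=-  ← match
       stack(B, A) → towers=[G/C/E/D/F/A/B] holding=-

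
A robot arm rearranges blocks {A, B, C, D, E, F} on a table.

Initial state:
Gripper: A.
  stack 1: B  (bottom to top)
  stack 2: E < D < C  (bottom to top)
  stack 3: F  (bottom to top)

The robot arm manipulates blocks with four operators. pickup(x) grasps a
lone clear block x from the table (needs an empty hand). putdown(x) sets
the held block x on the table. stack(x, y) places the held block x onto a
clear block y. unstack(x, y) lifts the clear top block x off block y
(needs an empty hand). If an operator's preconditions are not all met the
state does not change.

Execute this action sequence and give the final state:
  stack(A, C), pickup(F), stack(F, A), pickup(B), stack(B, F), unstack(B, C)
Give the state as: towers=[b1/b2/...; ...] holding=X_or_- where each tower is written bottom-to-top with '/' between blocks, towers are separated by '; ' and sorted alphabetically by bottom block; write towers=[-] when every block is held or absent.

step 1 (stack(A, C)): towers=[B; E/D/C/A; F] holding=-
step 2 (pickup(F)): towers=[B; E/D/C/A] holding=F
step 3 (stack(F, A)): towers=[B; E/D/C/A/F] holding=-
step 4 (pickup(B)): towers=[E/D/C/A/F] holding=B
step 5 (stack(B, F)): towers=[E/D/C/A/F/B] holding=-
step 6 (unstack(B, C)) [no-op]: towers=[E/D/C/A/F/B] holding=-

towers=[E/D/C/A/F/B] holding=-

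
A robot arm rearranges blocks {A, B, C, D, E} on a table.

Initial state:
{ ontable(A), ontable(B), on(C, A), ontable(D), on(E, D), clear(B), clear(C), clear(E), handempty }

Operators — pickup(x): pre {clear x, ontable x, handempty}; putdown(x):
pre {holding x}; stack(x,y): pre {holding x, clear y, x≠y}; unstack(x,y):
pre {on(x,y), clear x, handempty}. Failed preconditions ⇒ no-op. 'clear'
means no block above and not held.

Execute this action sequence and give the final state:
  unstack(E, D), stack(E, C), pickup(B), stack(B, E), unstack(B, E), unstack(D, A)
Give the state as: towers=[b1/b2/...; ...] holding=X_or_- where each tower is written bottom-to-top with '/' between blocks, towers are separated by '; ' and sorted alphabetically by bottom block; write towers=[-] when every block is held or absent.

step 1 (unstack(E, D)): towers=[A/C; B; D] holding=E
step 2 (stack(E, C)): towers=[A/C/E; B; D] holding=-
step 3 (pickup(B)): towers=[A/C/E; D] holding=B
step 4 (stack(B, E)): towers=[A/C/E/B; D] holding=-
step 5 (unstack(B, E)): towers=[A/C/E; D] holding=B
step 6 (unstack(D, A)) [no-op]: towers=[A/C/E; D] holding=B

towers=[A/C/E; D] holding=B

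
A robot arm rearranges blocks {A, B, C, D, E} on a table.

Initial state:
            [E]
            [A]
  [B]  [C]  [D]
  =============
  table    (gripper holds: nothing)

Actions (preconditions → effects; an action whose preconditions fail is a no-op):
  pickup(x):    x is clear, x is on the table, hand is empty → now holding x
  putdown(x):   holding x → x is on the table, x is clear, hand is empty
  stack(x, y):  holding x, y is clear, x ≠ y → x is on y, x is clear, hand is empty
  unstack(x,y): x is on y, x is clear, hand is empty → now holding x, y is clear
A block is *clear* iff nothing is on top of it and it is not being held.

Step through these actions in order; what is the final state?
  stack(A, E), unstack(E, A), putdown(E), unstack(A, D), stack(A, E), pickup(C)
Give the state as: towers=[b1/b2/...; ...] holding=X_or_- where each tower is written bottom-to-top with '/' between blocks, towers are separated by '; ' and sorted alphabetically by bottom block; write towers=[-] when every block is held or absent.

towers=[B; D; E/A] holding=C

step 1 (stack(A, E)) [no-op]: towers=[B; C; D/A/E] holding=-
step 2 (unstack(E, A)): towers=[B; C; D/A] holding=E
step 3 (putdown(E)): towers=[B; C; D/A; E] holding=-
step 4 (unstack(A, D)): towers=[B; C; D; E] holding=A
step 5 (stack(A, E)): towers=[B; C; D; E/A] holding=-
step 6 (pickup(C)): towers=[B; D; E/A] holding=C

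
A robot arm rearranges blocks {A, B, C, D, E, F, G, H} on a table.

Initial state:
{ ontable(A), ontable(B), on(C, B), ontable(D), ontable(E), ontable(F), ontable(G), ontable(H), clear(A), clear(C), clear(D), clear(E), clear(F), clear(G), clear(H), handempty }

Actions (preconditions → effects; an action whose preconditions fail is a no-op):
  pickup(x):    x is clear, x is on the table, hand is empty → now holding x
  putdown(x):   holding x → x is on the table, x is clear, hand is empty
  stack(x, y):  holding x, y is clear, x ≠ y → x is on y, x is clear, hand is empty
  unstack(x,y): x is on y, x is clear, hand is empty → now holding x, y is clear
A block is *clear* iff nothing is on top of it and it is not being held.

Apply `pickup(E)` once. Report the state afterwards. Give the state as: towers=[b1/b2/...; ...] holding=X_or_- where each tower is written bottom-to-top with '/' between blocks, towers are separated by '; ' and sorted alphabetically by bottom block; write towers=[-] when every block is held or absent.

before: towers=[A; B/C; D; E; F; G; H] holding=-
pre[pickup(E)]: clear(E) ok, ontable(E) ok, handempty ok
all met → apply pickup(E)
after:  towers=[A; B/C; D; F; G; H] holding=E

towers=[A; B/C; D; F; G; H] holding=E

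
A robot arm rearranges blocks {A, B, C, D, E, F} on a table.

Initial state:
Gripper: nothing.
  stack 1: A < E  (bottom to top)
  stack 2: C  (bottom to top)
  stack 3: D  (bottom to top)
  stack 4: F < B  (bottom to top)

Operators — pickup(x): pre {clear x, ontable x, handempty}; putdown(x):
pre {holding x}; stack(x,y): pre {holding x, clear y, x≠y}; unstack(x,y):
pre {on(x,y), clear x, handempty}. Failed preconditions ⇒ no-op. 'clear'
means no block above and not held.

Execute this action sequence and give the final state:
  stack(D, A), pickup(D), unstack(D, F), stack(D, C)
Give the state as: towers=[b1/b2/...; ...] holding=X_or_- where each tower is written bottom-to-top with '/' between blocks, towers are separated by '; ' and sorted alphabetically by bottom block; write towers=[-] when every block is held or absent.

step 1 (stack(D, A)) [no-op]: towers=[A/E; C; D; F/B] holding=-
step 2 (pickup(D)): towers=[A/E; C; F/B] holding=D
step 3 (unstack(D, F)) [no-op]: towers=[A/E; C; F/B] holding=D
step 4 (stack(D, C)): towers=[A/E; C/D; F/B] holding=-

towers=[A/E; C/D; F/B] holding=-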